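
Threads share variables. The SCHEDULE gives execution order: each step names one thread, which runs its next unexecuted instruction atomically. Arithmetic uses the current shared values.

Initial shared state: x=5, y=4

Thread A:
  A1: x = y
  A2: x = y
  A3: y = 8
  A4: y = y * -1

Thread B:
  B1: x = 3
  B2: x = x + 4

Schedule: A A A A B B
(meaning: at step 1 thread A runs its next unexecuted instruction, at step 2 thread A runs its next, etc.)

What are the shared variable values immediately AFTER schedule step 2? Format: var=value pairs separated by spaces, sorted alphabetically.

Answer: x=4 y=4

Derivation:
Step 1: thread A executes A1 (x = y). Shared: x=4 y=4. PCs: A@1 B@0
Step 2: thread A executes A2 (x = y). Shared: x=4 y=4. PCs: A@2 B@0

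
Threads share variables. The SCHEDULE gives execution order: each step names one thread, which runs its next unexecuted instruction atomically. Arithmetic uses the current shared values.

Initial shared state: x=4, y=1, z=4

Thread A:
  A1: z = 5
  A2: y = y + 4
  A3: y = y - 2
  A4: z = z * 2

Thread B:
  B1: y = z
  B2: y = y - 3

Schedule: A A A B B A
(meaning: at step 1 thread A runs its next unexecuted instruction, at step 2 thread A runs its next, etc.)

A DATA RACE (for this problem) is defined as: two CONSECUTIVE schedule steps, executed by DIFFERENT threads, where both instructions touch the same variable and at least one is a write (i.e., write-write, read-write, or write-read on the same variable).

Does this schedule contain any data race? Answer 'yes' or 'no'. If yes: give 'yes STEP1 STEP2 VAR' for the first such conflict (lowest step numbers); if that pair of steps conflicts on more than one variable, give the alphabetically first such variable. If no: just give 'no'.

Steps 1,2: same thread (A). No race.
Steps 2,3: same thread (A). No race.
Steps 3,4: A(y = y - 2) vs B(y = z). RACE on y (W-W).
Steps 4,5: same thread (B). No race.
Steps 5,6: B(r=y,w=y) vs A(r=z,w=z). No conflict.
First conflict at steps 3,4.

Answer: yes 3 4 y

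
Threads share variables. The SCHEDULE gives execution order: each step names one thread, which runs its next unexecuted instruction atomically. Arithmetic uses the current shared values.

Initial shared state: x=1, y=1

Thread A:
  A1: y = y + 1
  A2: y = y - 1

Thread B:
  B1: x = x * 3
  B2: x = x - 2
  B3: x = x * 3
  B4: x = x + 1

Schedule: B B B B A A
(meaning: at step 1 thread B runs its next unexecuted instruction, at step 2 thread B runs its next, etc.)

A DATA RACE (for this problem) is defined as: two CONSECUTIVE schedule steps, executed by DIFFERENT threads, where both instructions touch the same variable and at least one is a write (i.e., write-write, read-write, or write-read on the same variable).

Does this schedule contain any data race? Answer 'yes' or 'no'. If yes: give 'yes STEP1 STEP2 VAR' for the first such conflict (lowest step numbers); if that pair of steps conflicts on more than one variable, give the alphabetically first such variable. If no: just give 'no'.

Steps 1,2: same thread (B). No race.
Steps 2,3: same thread (B). No race.
Steps 3,4: same thread (B). No race.
Steps 4,5: B(r=x,w=x) vs A(r=y,w=y). No conflict.
Steps 5,6: same thread (A). No race.

Answer: no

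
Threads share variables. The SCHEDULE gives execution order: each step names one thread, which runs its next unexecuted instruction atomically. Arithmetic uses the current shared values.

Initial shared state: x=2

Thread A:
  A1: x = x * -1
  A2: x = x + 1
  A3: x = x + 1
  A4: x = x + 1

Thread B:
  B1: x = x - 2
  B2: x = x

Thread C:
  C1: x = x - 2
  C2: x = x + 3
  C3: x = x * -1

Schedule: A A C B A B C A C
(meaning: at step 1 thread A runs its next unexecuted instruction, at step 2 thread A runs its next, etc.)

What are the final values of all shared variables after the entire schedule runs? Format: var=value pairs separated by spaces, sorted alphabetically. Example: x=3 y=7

Step 1: thread A executes A1 (x = x * -1). Shared: x=-2. PCs: A@1 B@0 C@0
Step 2: thread A executes A2 (x = x + 1). Shared: x=-1. PCs: A@2 B@0 C@0
Step 3: thread C executes C1 (x = x - 2). Shared: x=-3. PCs: A@2 B@0 C@1
Step 4: thread B executes B1 (x = x - 2). Shared: x=-5. PCs: A@2 B@1 C@1
Step 5: thread A executes A3 (x = x + 1). Shared: x=-4. PCs: A@3 B@1 C@1
Step 6: thread B executes B2 (x = x). Shared: x=-4. PCs: A@3 B@2 C@1
Step 7: thread C executes C2 (x = x + 3). Shared: x=-1. PCs: A@3 B@2 C@2
Step 8: thread A executes A4 (x = x + 1). Shared: x=0. PCs: A@4 B@2 C@2
Step 9: thread C executes C3 (x = x * -1). Shared: x=0. PCs: A@4 B@2 C@3

Answer: x=0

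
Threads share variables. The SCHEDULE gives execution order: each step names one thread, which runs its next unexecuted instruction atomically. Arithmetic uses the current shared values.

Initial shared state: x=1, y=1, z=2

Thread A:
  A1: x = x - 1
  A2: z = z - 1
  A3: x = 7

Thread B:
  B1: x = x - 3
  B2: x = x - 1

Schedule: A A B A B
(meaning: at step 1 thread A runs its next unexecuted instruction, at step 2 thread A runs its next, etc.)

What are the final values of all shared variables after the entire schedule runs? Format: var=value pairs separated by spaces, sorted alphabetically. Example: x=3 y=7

Step 1: thread A executes A1 (x = x - 1). Shared: x=0 y=1 z=2. PCs: A@1 B@0
Step 2: thread A executes A2 (z = z - 1). Shared: x=0 y=1 z=1. PCs: A@2 B@0
Step 3: thread B executes B1 (x = x - 3). Shared: x=-3 y=1 z=1. PCs: A@2 B@1
Step 4: thread A executes A3 (x = 7). Shared: x=7 y=1 z=1. PCs: A@3 B@1
Step 5: thread B executes B2 (x = x - 1). Shared: x=6 y=1 z=1. PCs: A@3 B@2

Answer: x=6 y=1 z=1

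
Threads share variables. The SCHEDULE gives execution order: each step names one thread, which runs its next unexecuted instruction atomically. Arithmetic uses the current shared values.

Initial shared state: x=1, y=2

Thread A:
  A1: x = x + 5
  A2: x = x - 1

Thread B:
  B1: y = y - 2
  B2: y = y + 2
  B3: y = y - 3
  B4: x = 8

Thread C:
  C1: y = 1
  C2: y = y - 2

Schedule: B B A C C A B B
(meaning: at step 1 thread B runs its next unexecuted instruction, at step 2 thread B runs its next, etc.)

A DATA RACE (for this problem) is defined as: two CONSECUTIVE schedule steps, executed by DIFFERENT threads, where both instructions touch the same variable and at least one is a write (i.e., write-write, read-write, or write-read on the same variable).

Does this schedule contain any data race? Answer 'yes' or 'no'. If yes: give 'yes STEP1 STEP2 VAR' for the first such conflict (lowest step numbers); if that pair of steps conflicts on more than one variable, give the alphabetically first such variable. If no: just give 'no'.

Steps 1,2: same thread (B). No race.
Steps 2,3: B(r=y,w=y) vs A(r=x,w=x). No conflict.
Steps 3,4: A(r=x,w=x) vs C(r=-,w=y). No conflict.
Steps 4,5: same thread (C). No race.
Steps 5,6: C(r=y,w=y) vs A(r=x,w=x). No conflict.
Steps 6,7: A(r=x,w=x) vs B(r=y,w=y). No conflict.
Steps 7,8: same thread (B). No race.

Answer: no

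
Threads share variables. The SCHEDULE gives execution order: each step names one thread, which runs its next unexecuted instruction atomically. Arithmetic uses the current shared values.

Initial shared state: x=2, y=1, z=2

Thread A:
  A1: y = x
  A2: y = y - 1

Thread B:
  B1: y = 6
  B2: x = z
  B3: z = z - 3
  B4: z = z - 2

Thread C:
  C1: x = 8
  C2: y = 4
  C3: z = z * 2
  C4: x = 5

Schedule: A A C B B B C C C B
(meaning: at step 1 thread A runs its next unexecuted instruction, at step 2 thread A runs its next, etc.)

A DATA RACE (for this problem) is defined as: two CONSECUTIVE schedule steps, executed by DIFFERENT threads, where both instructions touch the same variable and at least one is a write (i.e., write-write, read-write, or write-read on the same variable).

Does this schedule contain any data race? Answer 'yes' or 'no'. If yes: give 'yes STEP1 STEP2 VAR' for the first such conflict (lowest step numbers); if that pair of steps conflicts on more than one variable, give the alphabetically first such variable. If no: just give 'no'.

Steps 1,2: same thread (A). No race.
Steps 2,3: A(r=y,w=y) vs C(r=-,w=x). No conflict.
Steps 3,4: C(r=-,w=x) vs B(r=-,w=y). No conflict.
Steps 4,5: same thread (B). No race.
Steps 5,6: same thread (B). No race.
Steps 6,7: B(r=z,w=z) vs C(r=-,w=y). No conflict.
Steps 7,8: same thread (C). No race.
Steps 8,9: same thread (C). No race.
Steps 9,10: C(r=-,w=x) vs B(r=z,w=z). No conflict.

Answer: no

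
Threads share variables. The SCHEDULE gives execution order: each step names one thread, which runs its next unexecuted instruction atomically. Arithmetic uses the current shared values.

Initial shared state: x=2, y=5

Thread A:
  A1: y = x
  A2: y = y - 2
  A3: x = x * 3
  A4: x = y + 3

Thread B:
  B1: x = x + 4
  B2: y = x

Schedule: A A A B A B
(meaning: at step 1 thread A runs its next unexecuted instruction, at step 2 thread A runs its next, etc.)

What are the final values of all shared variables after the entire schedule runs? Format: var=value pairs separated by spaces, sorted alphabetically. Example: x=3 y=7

Step 1: thread A executes A1 (y = x). Shared: x=2 y=2. PCs: A@1 B@0
Step 2: thread A executes A2 (y = y - 2). Shared: x=2 y=0. PCs: A@2 B@0
Step 3: thread A executes A3 (x = x * 3). Shared: x=6 y=0. PCs: A@3 B@0
Step 4: thread B executes B1 (x = x + 4). Shared: x=10 y=0. PCs: A@3 B@1
Step 5: thread A executes A4 (x = y + 3). Shared: x=3 y=0. PCs: A@4 B@1
Step 6: thread B executes B2 (y = x). Shared: x=3 y=3. PCs: A@4 B@2

Answer: x=3 y=3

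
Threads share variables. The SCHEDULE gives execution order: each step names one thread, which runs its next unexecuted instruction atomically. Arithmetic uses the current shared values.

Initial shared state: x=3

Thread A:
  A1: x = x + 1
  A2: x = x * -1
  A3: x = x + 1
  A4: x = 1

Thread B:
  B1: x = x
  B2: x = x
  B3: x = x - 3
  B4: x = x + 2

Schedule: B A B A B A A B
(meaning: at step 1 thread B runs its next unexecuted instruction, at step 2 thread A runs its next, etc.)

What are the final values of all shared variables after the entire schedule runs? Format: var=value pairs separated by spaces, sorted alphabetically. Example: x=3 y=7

Step 1: thread B executes B1 (x = x). Shared: x=3. PCs: A@0 B@1
Step 2: thread A executes A1 (x = x + 1). Shared: x=4. PCs: A@1 B@1
Step 3: thread B executes B2 (x = x). Shared: x=4. PCs: A@1 B@2
Step 4: thread A executes A2 (x = x * -1). Shared: x=-4. PCs: A@2 B@2
Step 5: thread B executes B3 (x = x - 3). Shared: x=-7. PCs: A@2 B@3
Step 6: thread A executes A3 (x = x + 1). Shared: x=-6. PCs: A@3 B@3
Step 7: thread A executes A4 (x = 1). Shared: x=1. PCs: A@4 B@3
Step 8: thread B executes B4 (x = x + 2). Shared: x=3. PCs: A@4 B@4

Answer: x=3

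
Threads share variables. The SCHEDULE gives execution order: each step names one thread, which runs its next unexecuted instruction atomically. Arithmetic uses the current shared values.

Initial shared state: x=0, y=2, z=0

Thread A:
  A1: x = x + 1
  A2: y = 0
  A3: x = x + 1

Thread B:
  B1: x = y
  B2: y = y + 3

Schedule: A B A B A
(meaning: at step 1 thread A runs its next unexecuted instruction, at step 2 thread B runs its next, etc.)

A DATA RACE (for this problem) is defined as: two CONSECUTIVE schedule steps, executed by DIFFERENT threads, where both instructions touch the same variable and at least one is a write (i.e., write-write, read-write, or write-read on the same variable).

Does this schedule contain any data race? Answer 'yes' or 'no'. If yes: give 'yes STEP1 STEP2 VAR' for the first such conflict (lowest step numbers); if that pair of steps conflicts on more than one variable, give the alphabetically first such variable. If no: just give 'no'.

Answer: yes 1 2 x

Derivation:
Steps 1,2: A(x = x + 1) vs B(x = y). RACE on x (W-W).
Steps 2,3: B(x = y) vs A(y = 0). RACE on y (R-W).
Steps 3,4: A(y = 0) vs B(y = y + 3). RACE on y (W-W).
Steps 4,5: B(r=y,w=y) vs A(r=x,w=x). No conflict.
First conflict at steps 1,2.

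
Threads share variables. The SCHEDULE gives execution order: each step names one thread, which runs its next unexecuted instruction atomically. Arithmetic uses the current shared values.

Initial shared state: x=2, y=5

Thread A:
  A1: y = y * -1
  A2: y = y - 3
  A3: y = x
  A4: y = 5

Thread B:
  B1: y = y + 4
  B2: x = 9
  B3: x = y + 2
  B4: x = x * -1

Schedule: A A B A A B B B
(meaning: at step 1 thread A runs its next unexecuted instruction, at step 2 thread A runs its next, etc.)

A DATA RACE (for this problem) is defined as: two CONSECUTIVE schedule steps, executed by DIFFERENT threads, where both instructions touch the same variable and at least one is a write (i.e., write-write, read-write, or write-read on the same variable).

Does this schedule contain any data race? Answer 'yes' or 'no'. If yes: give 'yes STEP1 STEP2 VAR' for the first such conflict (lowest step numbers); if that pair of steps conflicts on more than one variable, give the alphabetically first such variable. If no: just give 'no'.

Steps 1,2: same thread (A). No race.
Steps 2,3: A(y = y - 3) vs B(y = y + 4). RACE on y (W-W).
Steps 3,4: B(y = y + 4) vs A(y = x). RACE on y (W-W).
Steps 4,5: same thread (A). No race.
Steps 5,6: A(r=-,w=y) vs B(r=-,w=x). No conflict.
Steps 6,7: same thread (B). No race.
Steps 7,8: same thread (B). No race.
First conflict at steps 2,3.

Answer: yes 2 3 y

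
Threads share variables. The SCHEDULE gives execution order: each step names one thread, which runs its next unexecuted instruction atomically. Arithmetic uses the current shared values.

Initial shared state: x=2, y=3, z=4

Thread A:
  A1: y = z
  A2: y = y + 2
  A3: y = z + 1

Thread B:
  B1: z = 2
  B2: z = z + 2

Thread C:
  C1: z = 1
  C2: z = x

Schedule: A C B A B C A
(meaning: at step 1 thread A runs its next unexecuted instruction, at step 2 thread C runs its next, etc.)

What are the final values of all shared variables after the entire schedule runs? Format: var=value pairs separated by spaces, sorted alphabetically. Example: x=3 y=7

Step 1: thread A executes A1 (y = z). Shared: x=2 y=4 z=4. PCs: A@1 B@0 C@0
Step 2: thread C executes C1 (z = 1). Shared: x=2 y=4 z=1. PCs: A@1 B@0 C@1
Step 3: thread B executes B1 (z = 2). Shared: x=2 y=4 z=2. PCs: A@1 B@1 C@1
Step 4: thread A executes A2 (y = y + 2). Shared: x=2 y=6 z=2. PCs: A@2 B@1 C@1
Step 5: thread B executes B2 (z = z + 2). Shared: x=2 y=6 z=4. PCs: A@2 B@2 C@1
Step 6: thread C executes C2 (z = x). Shared: x=2 y=6 z=2. PCs: A@2 B@2 C@2
Step 7: thread A executes A3 (y = z + 1). Shared: x=2 y=3 z=2. PCs: A@3 B@2 C@2

Answer: x=2 y=3 z=2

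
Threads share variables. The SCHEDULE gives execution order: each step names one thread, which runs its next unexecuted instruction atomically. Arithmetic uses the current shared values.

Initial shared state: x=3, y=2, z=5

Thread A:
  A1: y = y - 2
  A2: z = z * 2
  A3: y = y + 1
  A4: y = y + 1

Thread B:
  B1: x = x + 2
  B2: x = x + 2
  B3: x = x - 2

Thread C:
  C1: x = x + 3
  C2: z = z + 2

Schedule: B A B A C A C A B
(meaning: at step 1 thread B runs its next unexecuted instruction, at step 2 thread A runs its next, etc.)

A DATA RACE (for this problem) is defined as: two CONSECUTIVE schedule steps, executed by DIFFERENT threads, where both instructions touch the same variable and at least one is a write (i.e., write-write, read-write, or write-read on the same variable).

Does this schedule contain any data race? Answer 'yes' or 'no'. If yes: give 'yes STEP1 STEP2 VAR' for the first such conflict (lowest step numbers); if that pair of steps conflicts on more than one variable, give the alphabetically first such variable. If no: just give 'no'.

Answer: no

Derivation:
Steps 1,2: B(r=x,w=x) vs A(r=y,w=y). No conflict.
Steps 2,3: A(r=y,w=y) vs B(r=x,w=x). No conflict.
Steps 3,4: B(r=x,w=x) vs A(r=z,w=z). No conflict.
Steps 4,5: A(r=z,w=z) vs C(r=x,w=x). No conflict.
Steps 5,6: C(r=x,w=x) vs A(r=y,w=y). No conflict.
Steps 6,7: A(r=y,w=y) vs C(r=z,w=z). No conflict.
Steps 7,8: C(r=z,w=z) vs A(r=y,w=y). No conflict.
Steps 8,9: A(r=y,w=y) vs B(r=x,w=x). No conflict.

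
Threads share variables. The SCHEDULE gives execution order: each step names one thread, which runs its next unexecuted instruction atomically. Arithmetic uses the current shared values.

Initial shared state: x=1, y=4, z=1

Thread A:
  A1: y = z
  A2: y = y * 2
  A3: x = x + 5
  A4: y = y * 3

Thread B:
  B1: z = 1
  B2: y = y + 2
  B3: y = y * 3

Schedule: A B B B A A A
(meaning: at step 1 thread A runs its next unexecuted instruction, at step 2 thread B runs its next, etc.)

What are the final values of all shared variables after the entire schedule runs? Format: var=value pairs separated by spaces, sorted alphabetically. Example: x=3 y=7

Answer: x=6 y=54 z=1

Derivation:
Step 1: thread A executes A1 (y = z). Shared: x=1 y=1 z=1. PCs: A@1 B@0
Step 2: thread B executes B1 (z = 1). Shared: x=1 y=1 z=1. PCs: A@1 B@1
Step 3: thread B executes B2 (y = y + 2). Shared: x=1 y=3 z=1. PCs: A@1 B@2
Step 4: thread B executes B3 (y = y * 3). Shared: x=1 y=9 z=1. PCs: A@1 B@3
Step 5: thread A executes A2 (y = y * 2). Shared: x=1 y=18 z=1. PCs: A@2 B@3
Step 6: thread A executes A3 (x = x + 5). Shared: x=6 y=18 z=1. PCs: A@3 B@3
Step 7: thread A executes A4 (y = y * 3). Shared: x=6 y=54 z=1. PCs: A@4 B@3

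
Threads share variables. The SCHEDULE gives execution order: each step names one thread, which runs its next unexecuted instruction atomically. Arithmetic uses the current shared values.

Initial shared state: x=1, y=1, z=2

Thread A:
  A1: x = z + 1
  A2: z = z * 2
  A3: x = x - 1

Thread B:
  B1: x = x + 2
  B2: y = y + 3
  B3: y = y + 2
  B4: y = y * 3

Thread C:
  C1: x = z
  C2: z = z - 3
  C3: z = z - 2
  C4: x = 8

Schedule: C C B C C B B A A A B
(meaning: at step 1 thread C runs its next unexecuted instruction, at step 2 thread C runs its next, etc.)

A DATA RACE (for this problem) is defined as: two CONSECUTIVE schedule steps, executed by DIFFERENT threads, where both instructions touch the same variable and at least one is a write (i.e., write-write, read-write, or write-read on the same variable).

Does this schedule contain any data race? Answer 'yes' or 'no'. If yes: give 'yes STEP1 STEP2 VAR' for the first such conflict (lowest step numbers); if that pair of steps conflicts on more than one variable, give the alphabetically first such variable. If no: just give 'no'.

Steps 1,2: same thread (C). No race.
Steps 2,3: C(r=z,w=z) vs B(r=x,w=x). No conflict.
Steps 3,4: B(r=x,w=x) vs C(r=z,w=z). No conflict.
Steps 4,5: same thread (C). No race.
Steps 5,6: C(r=-,w=x) vs B(r=y,w=y). No conflict.
Steps 6,7: same thread (B). No race.
Steps 7,8: B(r=y,w=y) vs A(r=z,w=x). No conflict.
Steps 8,9: same thread (A). No race.
Steps 9,10: same thread (A). No race.
Steps 10,11: A(r=x,w=x) vs B(r=y,w=y). No conflict.

Answer: no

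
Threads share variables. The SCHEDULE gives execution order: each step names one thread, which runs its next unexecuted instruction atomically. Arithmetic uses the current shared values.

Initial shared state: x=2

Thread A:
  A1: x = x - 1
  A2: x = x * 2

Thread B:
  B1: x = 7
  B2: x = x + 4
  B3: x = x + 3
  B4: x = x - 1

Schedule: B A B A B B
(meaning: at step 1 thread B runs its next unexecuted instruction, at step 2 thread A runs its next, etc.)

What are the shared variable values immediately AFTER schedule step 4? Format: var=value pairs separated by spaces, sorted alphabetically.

Answer: x=20

Derivation:
Step 1: thread B executes B1 (x = 7). Shared: x=7. PCs: A@0 B@1
Step 2: thread A executes A1 (x = x - 1). Shared: x=6. PCs: A@1 B@1
Step 3: thread B executes B2 (x = x + 4). Shared: x=10. PCs: A@1 B@2
Step 4: thread A executes A2 (x = x * 2). Shared: x=20. PCs: A@2 B@2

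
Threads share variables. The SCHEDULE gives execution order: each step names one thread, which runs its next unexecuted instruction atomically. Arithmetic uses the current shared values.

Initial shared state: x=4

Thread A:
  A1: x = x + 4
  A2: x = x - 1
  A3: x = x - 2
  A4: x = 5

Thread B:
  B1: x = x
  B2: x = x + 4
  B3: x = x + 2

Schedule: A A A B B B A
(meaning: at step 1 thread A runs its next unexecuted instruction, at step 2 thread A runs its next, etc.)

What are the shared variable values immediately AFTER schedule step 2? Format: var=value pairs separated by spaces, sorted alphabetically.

Step 1: thread A executes A1 (x = x + 4). Shared: x=8. PCs: A@1 B@0
Step 2: thread A executes A2 (x = x - 1). Shared: x=7. PCs: A@2 B@0

Answer: x=7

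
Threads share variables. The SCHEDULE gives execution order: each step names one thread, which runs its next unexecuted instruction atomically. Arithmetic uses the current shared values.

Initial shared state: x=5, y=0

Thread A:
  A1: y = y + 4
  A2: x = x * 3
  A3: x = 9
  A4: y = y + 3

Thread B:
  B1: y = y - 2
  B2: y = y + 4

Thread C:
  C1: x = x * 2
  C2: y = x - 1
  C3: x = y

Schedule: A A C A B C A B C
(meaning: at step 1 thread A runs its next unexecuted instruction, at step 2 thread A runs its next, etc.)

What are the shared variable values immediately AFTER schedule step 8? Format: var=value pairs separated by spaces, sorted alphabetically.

Answer: x=9 y=15

Derivation:
Step 1: thread A executes A1 (y = y + 4). Shared: x=5 y=4. PCs: A@1 B@0 C@0
Step 2: thread A executes A2 (x = x * 3). Shared: x=15 y=4. PCs: A@2 B@0 C@0
Step 3: thread C executes C1 (x = x * 2). Shared: x=30 y=4. PCs: A@2 B@0 C@1
Step 4: thread A executes A3 (x = 9). Shared: x=9 y=4. PCs: A@3 B@0 C@1
Step 5: thread B executes B1 (y = y - 2). Shared: x=9 y=2. PCs: A@3 B@1 C@1
Step 6: thread C executes C2 (y = x - 1). Shared: x=9 y=8. PCs: A@3 B@1 C@2
Step 7: thread A executes A4 (y = y + 3). Shared: x=9 y=11. PCs: A@4 B@1 C@2
Step 8: thread B executes B2 (y = y + 4). Shared: x=9 y=15. PCs: A@4 B@2 C@2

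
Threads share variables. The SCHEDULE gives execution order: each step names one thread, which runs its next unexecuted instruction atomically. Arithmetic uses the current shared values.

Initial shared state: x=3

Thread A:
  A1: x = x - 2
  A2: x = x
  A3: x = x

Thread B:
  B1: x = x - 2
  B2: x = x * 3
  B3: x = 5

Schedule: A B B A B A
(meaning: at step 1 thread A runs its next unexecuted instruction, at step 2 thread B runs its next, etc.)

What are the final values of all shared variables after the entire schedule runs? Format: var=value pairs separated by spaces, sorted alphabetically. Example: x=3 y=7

Answer: x=5

Derivation:
Step 1: thread A executes A1 (x = x - 2). Shared: x=1. PCs: A@1 B@0
Step 2: thread B executes B1 (x = x - 2). Shared: x=-1. PCs: A@1 B@1
Step 3: thread B executes B2 (x = x * 3). Shared: x=-3. PCs: A@1 B@2
Step 4: thread A executes A2 (x = x). Shared: x=-3. PCs: A@2 B@2
Step 5: thread B executes B3 (x = 5). Shared: x=5. PCs: A@2 B@3
Step 6: thread A executes A3 (x = x). Shared: x=5. PCs: A@3 B@3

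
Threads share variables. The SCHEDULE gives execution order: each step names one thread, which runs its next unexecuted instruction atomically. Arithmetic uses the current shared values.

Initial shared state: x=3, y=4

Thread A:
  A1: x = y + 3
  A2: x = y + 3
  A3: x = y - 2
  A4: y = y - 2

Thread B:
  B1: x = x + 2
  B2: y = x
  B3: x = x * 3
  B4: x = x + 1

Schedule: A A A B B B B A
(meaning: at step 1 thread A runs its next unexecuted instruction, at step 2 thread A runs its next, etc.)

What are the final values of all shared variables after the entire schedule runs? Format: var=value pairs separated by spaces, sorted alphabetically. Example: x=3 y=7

Step 1: thread A executes A1 (x = y + 3). Shared: x=7 y=4. PCs: A@1 B@0
Step 2: thread A executes A2 (x = y + 3). Shared: x=7 y=4. PCs: A@2 B@0
Step 3: thread A executes A3 (x = y - 2). Shared: x=2 y=4. PCs: A@3 B@0
Step 4: thread B executes B1 (x = x + 2). Shared: x=4 y=4. PCs: A@3 B@1
Step 5: thread B executes B2 (y = x). Shared: x=4 y=4. PCs: A@3 B@2
Step 6: thread B executes B3 (x = x * 3). Shared: x=12 y=4. PCs: A@3 B@3
Step 7: thread B executes B4 (x = x + 1). Shared: x=13 y=4. PCs: A@3 B@4
Step 8: thread A executes A4 (y = y - 2). Shared: x=13 y=2. PCs: A@4 B@4

Answer: x=13 y=2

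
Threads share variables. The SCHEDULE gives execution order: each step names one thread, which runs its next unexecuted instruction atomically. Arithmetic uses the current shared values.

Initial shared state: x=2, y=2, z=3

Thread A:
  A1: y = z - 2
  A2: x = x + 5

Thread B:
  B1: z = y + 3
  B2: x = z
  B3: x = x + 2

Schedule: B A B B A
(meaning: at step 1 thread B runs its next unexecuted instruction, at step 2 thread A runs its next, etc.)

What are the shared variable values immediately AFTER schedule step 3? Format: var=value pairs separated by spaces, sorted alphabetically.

Step 1: thread B executes B1 (z = y + 3). Shared: x=2 y=2 z=5. PCs: A@0 B@1
Step 2: thread A executes A1 (y = z - 2). Shared: x=2 y=3 z=5. PCs: A@1 B@1
Step 3: thread B executes B2 (x = z). Shared: x=5 y=3 z=5. PCs: A@1 B@2

Answer: x=5 y=3 z=5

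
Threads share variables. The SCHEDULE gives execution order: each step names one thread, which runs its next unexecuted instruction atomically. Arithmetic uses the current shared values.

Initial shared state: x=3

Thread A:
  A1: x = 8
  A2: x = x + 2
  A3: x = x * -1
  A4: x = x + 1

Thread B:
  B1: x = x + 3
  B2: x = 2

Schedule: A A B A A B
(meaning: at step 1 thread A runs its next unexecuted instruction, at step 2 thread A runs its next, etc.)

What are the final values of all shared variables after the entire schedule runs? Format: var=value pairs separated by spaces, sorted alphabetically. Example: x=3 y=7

Step 1: thread A executes A1 (x = 8). Shared: x=8. PCs: A@1 B@0
Step 2: thread A executes A2 (x = x + 2). Shared: x=10. PCs: A@2 B@0
Step 3: thread B executes B1 (x = x + 3). Shared: x=13. PCs: A@2 B@1
Step 4: thread A executes A3 (x = x * -1). Shared: x=-13. PCs: A@3 B@1
Step 5: thread A executes A4 (x = x + 1). Shared: x=-12. PCs: A@4 B@1
Step 6: thread B executes B2 (x = 2). Shared: x=2. PCs: A@4 B@2

Answer: x=2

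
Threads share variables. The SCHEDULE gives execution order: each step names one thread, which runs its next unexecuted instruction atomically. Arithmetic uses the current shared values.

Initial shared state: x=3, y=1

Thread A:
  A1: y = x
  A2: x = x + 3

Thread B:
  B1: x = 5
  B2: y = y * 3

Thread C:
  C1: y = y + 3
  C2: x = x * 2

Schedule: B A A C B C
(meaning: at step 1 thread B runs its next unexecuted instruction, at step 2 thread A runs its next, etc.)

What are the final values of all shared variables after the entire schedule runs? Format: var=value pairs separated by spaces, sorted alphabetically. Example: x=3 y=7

Answer: x=16 y=24

Derivation:
Step 1: thread B executes B1 (x = 5). Shared: x=5 y=1. PCs: A@0 B@1 C@0
Step 2: thread A executes A1 (y = x). Shared: x=5 y=5. PCs: A@1 B@1 C@0
Step 3: thread A executes A2 (x = x + 3). Shared: x=8 y=5. PCs: A@2 B@1 C@0
Step 4: thread C executes C1 (y = y + 3). Shared: x=8 y=8. PCs: A@2 B@1 C@1
Step 5: thread B executes B2 (y = y * 3). Shared: x=8 y=24. PCs: A@2 B@2 C@1
Step 6: thread C executes C2 (x = x * 2). Shared: x=16 y=24. PCs: A@2 B@2 C@2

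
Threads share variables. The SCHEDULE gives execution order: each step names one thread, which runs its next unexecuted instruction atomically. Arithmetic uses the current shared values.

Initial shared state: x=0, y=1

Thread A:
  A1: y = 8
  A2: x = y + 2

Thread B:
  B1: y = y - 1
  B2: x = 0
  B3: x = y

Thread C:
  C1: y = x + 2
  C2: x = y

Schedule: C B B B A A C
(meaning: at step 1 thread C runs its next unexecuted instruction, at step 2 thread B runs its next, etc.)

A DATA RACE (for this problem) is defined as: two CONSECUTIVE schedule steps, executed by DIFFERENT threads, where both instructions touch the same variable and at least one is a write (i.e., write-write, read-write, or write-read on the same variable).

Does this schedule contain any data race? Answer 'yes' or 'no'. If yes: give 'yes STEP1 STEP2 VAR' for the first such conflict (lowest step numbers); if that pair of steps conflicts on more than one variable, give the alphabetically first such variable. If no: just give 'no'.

Answer: yes 1 2 y

Derivation:
Steps 1,2: C(y = x + 2) vs B(y = y - 1). RACE on y (W-W).
Steps 2,3: same thread (B). No race.
Steps 3,4: same thread (B). No race.
Steps 4,5: B(x = y) vs A(y = 8). RACE on y (R-W).
Steps 5,6: same thread (A). No race.
Steps 6,7: A(x = y + 2) vs C(x = y). RACE on x (W-W).
First conflict at steps 1,2.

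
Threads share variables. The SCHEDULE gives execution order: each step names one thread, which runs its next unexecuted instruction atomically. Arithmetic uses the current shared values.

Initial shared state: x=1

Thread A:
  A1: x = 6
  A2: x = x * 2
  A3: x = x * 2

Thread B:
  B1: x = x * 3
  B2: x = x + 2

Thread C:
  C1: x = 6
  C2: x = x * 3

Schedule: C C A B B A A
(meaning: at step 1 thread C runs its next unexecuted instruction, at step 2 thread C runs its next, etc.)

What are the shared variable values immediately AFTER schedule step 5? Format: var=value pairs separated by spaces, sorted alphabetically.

Step 1: thread C executes C1 (x = 6). Shared: x=6. PCs: A@0 B@0 C@1
Step 2: thread C executes C2 (x = x * 3). Shared: x=18. PCs: A@0 B@0 C@2
Step 3: thread A executes A1 (x = 6). Shared: x=6. PCs: A@1 B@0 C@2
Step 4: thread B executes B1 (x = x * 3). Shared: x=18. PCs: A@1 B@1 C@2
Step 5: thread B executes B2 (x = x + 2). Shared: x=20. PCs: A@1 B@2 C@2

Answer: x=20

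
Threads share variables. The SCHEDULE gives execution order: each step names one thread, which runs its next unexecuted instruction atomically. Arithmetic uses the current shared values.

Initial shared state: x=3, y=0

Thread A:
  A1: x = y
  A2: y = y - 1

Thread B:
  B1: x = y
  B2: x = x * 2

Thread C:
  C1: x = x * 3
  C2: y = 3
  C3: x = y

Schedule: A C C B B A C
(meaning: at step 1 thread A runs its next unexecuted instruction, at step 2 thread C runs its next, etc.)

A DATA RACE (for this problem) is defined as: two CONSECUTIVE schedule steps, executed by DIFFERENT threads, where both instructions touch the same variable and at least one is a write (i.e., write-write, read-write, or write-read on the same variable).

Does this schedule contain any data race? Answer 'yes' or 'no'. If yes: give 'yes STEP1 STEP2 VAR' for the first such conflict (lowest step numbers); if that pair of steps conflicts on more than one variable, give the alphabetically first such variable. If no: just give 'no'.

Answer: yes 1 2 x

Derivation:
Steps 1,2: A(x = y) vs C(x = x * 3). RACE on x (W-W).
Steps 2,3: same thread (C). No race.
Steps 3,4: C(y = 3) vs B(x = y). RACE on y (W-R).
Steps 4,5: same thread (B). No race.
Steps 5,6: B(r=x,w=x) vs A(r=y,w=y). No conflict.
Steps 6,7: A(y = y - 1) vs C(x = y). RACE on y (W-R).
First conflict at steps 1,2.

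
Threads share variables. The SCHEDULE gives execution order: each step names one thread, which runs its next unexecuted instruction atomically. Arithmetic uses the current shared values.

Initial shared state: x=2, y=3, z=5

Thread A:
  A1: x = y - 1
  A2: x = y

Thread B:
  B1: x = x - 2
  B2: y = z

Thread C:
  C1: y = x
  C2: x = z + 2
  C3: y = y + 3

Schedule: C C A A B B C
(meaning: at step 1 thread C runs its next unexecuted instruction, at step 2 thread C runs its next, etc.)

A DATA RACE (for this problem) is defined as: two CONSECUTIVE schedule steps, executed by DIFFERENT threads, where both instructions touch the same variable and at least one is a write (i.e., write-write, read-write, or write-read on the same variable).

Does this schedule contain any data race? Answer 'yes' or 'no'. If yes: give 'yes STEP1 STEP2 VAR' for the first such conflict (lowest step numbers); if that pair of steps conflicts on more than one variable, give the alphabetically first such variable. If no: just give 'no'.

Steps 1,2: same thread (C). No race.
Steps 2,3: C(x = z + 2) vs A(x = y - 1). RACE on x (W-W).
Steps 3,4: same thread (A). No race.
Steps 4,5: A(x = y) vs B(x = x - 2). RACE on x (W-W).
Steps 5,6: same thread (B). No race.
Steps 6,7: B(y = z) vs C(y = y + 3). RACE on y (W-W).
First conflict at steps 2,3.

Answer: yes 2 3 x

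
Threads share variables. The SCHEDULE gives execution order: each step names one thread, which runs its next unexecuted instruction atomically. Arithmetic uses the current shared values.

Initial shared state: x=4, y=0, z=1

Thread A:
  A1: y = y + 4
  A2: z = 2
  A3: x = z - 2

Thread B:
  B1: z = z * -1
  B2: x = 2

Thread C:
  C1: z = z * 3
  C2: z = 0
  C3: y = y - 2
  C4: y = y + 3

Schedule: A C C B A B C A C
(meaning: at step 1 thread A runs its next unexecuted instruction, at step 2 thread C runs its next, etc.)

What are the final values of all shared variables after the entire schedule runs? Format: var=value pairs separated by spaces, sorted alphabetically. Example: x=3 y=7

Step 1: thread A executes A1 (y = y + 4). Shared: x=4 y=4 z=1. PCs: A@1 B@0 C@0
Step 2: thread C executes C1 (z = z * 3). Shared: x=4 y=4 z=3. PCs: A@1 B@0 C@1
Step 3: thread C executes C2 (z = 0). Shared: x=4 y=4 z=0. PCs: A@1 B@0 C@2
Step 4: thread B executes B1 (z = z * -1). Shared: x=4 y=4 z=0. PCs: A@1 B@1 C@2
Step 5: thread A executes A2 (z = 2). Shared: x=4 y=4 z=2. PCs: A@2 B@1 C@2
Step 6: thread B executes B2 (x = 2). Shared: x=2 y=4 z=2. PCs: A@2 B@2 C@2
Step 7: thread C executes C3 (y = y - 2). Shared: x=2 y=2 z=2. PCs: A@2 B@2 C@3
Step 8: thread A executes A3 (x = z - 2). Shared: x=0 y=2 z=2. PCs: A@3 B@2 C@3
Step 9: thread C executes C4 (y = y + 3). Shared: x=0 y=5 z=2. PCs: A@3 B@2 C@4

Answer: x=0 y=5 z=2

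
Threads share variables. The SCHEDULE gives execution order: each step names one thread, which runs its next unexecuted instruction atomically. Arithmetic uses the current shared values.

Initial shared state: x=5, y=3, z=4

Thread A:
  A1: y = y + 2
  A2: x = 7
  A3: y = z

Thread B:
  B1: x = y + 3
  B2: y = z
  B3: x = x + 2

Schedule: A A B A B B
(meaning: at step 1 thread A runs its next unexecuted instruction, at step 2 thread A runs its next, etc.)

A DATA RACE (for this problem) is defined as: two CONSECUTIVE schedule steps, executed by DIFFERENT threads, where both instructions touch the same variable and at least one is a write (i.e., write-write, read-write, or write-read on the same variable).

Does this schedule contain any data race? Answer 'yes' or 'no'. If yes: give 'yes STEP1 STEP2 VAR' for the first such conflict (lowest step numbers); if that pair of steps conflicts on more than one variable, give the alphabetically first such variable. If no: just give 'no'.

Steps 1,2: same thread (A). No race.
Steps 2,3: A(x = 7) vs B(x = y + 3). RACE on x (W-W).
Steps 3,4: B(x = y + 3) vs A(y = z). RACE on y (R-W).
Steps 4,5: A(y = z) vs B(y = z). RACE on y (W-W).
Steps 5,6: same thread (B). No race.
First conflict at steps 2,3.

Answer: yes 2 3 x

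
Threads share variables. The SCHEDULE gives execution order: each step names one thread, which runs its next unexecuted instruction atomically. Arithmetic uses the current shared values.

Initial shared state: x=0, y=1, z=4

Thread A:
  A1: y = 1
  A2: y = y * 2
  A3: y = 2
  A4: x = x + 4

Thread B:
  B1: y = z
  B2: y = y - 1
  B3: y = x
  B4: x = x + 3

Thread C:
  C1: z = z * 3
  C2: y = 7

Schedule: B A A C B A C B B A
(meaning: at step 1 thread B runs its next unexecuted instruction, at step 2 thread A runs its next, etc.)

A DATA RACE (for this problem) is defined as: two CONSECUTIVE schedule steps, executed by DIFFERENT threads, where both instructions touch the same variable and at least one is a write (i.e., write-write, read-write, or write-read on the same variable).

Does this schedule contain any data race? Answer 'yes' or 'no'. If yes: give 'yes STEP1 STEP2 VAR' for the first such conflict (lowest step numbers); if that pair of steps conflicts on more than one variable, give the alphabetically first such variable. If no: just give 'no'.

Steps 1,2: B(y = z) vs A(y = 1). RACE on y (W-W).
Steps 2,3: same thread (A). No race.
Steps 3,4: A(r=y,w=y) vs C(r=z,w=z). No conflict.
Steps 4,5: C(r=z,w=z) vs B(r=y,w=y). No conflict.
Steps 5,6: B(y = y - 1) vs A(y = 2). RACE on y (W-W).
Steps 6,7: A(y = 2) vs C(y = 7). RACE on y (W-W).
Steps 7,8: C(y = 7) vs B(y = x). RACE on y (W-W).
Steps 8,9: same thread (B). No race.
Steps 9,10: B(x = x + 3) vs A(x = x + 4). RACE on x (W-W).
First conflict at steps 1,2.

Answer: yes 1 2 y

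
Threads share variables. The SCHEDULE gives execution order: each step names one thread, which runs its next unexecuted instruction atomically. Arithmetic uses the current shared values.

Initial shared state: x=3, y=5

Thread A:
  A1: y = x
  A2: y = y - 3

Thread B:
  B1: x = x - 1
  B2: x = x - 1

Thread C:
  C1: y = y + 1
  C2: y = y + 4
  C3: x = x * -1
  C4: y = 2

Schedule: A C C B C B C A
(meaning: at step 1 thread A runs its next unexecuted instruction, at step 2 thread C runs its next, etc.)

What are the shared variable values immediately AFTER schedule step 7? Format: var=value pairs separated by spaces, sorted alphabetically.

Step 1: thread A executes A1 (y = x). Shared: x=3 y=3. PCs: A@1 B@0 C@0
Step 2: thread C executes C1 (y = y + 1). Shared: x=3 y=4. PCs: A@1 B@0 C@1
Step 3: thread C executes C2 (y = y + 4). Shared: x=3 y=8. PCs: A@1 B@0 C@2
Step 4: thread B executes B1 (x = x - 1). Shared: x=2 y=8. PCs: A@1 B@1 C@2
Step 5: thread C executes C3 (x = x * -1). Shared: x=-2 y=8. PCs: A@1 B@1 C@3
Step 6: thread B executes B2 (x = x - 1). Shared: x=-3 y=8. PCs: A@1 B@2 C@3
Step 7: thread C executes C4 (y = 2). Shared: x=-3 y=2. PCs: A@1 B@2 C@4

Answer: x=-3 y=2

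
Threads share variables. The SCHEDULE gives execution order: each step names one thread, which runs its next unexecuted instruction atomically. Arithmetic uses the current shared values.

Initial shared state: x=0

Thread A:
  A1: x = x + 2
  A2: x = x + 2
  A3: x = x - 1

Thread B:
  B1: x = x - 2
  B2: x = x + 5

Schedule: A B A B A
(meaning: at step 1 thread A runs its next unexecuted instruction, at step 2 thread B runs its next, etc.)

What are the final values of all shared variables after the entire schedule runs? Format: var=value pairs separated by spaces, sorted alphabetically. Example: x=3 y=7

Answer: x=6

Derivation:
Step 1: thread A executes A1 (x = x + 2). Shared: x=2. PCs: A@1 B@0
Step 2: thread B executes B1 (x = x - 2). Shared: x=0. PCs: A@1 B@1
Step 3: thread A executes A2 (x = x + 2). Shared: x=2. PCs: A@2 B@1
Step 4: thread B executes B2 (x = x + 5). Shared: x=7. PCs: A@2 B@2
Step 5: thread A executes A3 (x = x - 1). Shared: x=6. PCs: A@3 B@2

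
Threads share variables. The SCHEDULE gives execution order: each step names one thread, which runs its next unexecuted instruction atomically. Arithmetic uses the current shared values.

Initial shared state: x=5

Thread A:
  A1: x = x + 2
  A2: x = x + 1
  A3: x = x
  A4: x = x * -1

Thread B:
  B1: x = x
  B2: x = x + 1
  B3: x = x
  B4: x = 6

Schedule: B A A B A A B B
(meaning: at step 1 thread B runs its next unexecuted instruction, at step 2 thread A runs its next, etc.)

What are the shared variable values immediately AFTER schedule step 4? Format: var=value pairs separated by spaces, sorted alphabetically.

Step 1: thread B executes B1 (x = x). Shared: x=5. PCs: A@0 B@1
Step 2: thread A executes A1 (x = x + 2). Shared: x=7. PCs: A@1 B@1
Step 3: thread A executes A2 (x = x + 1). Shared: x=8. PCs: A@2 B@1
Step 4: thread B executes B2 (x = x + 1). Shared: x=9. PCs: A@2 B@2

Answer: x=9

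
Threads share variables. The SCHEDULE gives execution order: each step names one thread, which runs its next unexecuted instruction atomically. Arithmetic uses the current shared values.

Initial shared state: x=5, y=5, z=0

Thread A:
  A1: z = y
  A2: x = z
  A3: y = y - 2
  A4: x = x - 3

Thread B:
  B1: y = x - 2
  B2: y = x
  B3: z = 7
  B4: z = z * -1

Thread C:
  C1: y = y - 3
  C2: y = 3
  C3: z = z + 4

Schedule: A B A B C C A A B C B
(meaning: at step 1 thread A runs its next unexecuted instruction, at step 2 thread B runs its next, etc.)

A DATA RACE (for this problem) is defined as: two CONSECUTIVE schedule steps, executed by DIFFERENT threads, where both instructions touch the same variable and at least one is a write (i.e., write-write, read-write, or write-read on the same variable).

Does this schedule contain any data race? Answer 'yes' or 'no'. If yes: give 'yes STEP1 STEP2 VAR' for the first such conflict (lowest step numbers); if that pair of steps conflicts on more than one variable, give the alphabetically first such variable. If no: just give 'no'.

Answer: yes 1 2 y

Derivation:
Steps 1,2: A(z = y) vs B(y = x - 2). RACE on y (R-W).
Steps 2,3: B(y = x - 2) vs A(x = z). RACE on x (R-W).
Steps 3,4: A(x = z) vs B(y = x). RACE on x (W-R).
Steps 4,5: B(y = x) vs C(y = y - 3). RACE on y (W-W).
Steps 5,6: same thread (C). No race.
Steps 6,7: C(y = 3) vs A(y = y - 2). RACE on y (W-W).
Steps 7,8: same thread (A). No race.
Steps 8,9: A(r=x,w=x) vs B(r=-,w=z). No conflict.
Steps 9,10: B(z = 7) vs C(z = z + 4). RACE on z (W-W).
Steps 10,11: C(z = z + 4) vs B(z = z * -1). RACE on z (W-W).
First conflict at steps 1,2.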